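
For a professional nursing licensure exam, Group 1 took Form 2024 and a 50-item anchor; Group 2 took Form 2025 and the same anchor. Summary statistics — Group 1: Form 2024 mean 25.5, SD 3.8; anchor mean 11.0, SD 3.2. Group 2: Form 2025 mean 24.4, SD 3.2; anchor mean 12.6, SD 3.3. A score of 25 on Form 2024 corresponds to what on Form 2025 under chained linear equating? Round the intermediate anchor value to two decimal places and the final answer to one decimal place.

22.4

Form 2024 → anchor (Group 1): v = (3.2/3.8)(25 − 25.5) + 11.0 = 10.58
anchor → Form 2025 (Group 2): y = (3.2/3.3)(10.58 − 12.6) + 24.4 = 22.4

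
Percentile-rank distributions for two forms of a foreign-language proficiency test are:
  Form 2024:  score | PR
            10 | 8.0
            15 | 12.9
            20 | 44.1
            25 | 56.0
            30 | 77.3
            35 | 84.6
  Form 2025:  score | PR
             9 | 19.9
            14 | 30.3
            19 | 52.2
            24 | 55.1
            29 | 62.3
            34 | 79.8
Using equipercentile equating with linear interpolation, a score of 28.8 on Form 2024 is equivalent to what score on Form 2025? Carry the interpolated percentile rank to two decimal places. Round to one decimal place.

PR of 28.8 on Form 2024: 56.0 + (28.8 − 25)/(30 − 25) × (77.3 − 56.0) = 72.19
On Form 2025, PR 72.19 falls between score 29 (PR 62.3) and 34 (PR 79.8).
Interpolate: 29 + (72.19 − 62.3)/(79.8 − 62.3) × (34 − 29) = 31.8

31.8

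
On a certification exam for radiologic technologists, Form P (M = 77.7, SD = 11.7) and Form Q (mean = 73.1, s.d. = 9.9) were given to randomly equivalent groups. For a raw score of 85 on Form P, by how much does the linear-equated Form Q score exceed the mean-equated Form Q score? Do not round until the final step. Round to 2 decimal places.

-1.12

Mean-equated: 85 + (73.1 − 77.7) = 80.40
Linear-equated: (9.9/11.7)(85 − 77.7) + 73.1 = 79.277
Difference = 79.277 − 80.40 = -1.12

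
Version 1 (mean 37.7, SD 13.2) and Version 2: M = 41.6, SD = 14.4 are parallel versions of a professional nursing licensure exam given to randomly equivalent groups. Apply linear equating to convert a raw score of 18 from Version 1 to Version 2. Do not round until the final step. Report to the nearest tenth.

Linear equating: y = (SD_Y/SD_X)(x − M_X) + M_Y
y = (14.4/13.2)(18 − 37.7) + 41.6
y = 1.090909 × -19.7 + 41.6 = -21.4909 + 41.6 = 20.1

20.1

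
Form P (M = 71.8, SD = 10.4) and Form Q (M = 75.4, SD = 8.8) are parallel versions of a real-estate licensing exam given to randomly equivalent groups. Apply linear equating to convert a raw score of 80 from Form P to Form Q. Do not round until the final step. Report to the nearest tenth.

Linear equating: y = (SD_Y/SD_X)(x − M_X) + M_Y
y = (8.8/10.4)(80 − 71.8) + 75.4
y = 0.846154 × 8.2 + 75.4 = 6.9385 + 75.4 = 82.3

82.3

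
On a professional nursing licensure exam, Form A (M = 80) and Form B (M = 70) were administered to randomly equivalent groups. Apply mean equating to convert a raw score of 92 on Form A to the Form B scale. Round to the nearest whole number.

82

Mean equating: y = x + (M_Y − M_X) = 92 + (70 − 80) = 82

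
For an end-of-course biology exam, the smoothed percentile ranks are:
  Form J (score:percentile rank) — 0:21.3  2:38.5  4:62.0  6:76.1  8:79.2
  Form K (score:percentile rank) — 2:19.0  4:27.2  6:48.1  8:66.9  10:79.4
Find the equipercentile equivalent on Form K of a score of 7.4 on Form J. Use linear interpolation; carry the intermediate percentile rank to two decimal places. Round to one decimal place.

PR of 7.4 on Form J: 76.1 + (7.4 − 6)/(8 − 6) × (79.2 − 76.1) = 78.27
On Form K, PR 78.27 falls between score 8 (PR 66.9) and 10 (PR 79.4).
Interpolate: 8 + (78.27 − 66.9)/(79.4 − 66.9) × (10 − 8) = 9.8

9.8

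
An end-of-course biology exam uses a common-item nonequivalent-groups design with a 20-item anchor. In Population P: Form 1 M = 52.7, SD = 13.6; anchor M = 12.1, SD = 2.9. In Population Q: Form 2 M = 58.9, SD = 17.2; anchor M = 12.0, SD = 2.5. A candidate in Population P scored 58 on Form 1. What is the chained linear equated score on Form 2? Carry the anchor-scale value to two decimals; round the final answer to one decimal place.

Form 1 → anchor (Population P): v = (2.9/13.6)(58 − 52.7) + 12.1 = 13.23
anchor → Form 2 (Population Q): y = (17.2/2.5)(13.23 − 12.0) + 58.9 = 67.4

67.4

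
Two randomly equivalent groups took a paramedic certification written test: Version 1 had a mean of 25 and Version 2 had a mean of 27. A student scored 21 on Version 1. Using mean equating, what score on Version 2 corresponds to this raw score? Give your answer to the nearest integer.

23

Mean equating: y = x + (M_Y − M_X) = 21 + (27 − 25) = 23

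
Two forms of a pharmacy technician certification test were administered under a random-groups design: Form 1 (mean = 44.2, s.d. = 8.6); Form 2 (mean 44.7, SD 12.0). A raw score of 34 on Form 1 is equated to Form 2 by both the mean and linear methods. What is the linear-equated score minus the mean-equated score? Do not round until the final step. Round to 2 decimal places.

Mean-equated: 34 + (44.7 − 44.2) = 34.50
Linear-equated: (12.0/8.6)(34 − 44.2) + 44.7 = 30.467
Difference = 30.467 − 34.50 = -4.03

-4.03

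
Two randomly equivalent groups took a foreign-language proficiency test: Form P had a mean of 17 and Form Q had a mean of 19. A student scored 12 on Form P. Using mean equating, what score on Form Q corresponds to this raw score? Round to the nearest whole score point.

14

Mean equating: y = x + (M_Y − M_X) = 12 + (19 − 17) = 14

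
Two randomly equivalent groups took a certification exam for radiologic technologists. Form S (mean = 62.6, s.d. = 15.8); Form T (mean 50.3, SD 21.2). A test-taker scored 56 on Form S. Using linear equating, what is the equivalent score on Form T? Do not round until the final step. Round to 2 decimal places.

41.44

Linear equating: y = (SD_Y/SD_X)(x − M_X) + M_Y
y = (21.2/15.8)(56 − 62.6) + 50.3
y = 1.341772 × -6.6 + 50.3 = -8.8557 + 50.3 = 41.44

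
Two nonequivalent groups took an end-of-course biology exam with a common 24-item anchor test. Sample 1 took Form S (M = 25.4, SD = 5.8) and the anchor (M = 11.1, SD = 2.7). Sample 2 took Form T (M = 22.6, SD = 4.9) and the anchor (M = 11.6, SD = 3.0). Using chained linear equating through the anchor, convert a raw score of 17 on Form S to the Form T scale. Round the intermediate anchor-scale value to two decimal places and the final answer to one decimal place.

15.4

Form S → anchor (Sample 1): v = (2.7/5.8)(17 − 25.4) + 11.1 = 7.19
anchor → Form T (Sample 2): y = (4.9/3.0)(7.19 − 11.6) + 22.6 = 15.4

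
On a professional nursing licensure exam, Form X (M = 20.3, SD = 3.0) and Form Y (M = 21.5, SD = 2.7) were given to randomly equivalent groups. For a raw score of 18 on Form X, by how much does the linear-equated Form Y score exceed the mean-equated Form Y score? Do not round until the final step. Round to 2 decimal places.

0.23

Mean-equated: 18 + (21.5 − 20.3) = 19.20
Linear-equated: (2.7/3.0)(18 − 20.3) + 21.5 = 19.430
Difference = 19.430 − 19.20 = 0.23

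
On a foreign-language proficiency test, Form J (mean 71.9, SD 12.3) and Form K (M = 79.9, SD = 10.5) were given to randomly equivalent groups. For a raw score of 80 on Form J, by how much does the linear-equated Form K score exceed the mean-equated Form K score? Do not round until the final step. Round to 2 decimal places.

-1.19

Mean-equated: 80 + (79.9 − 71.9) = 88.00
Linear-equated: (10.5/12.3)(80 − 71.9) + 79.9 = 86.815
Difference = 86.815 − 88.00 = -1.19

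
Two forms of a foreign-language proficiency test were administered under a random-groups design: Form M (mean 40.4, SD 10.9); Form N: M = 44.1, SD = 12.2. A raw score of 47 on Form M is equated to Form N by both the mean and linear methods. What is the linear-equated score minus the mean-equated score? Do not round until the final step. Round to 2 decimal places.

0.79

Mean-equated: 47 + (44.1 − 40.4) = 50.70
Linear-equated: (12.2/10.9)(47 − 40.4) + 44.1 = 51.487
Difference = 51.487 − 50.70 = 0.79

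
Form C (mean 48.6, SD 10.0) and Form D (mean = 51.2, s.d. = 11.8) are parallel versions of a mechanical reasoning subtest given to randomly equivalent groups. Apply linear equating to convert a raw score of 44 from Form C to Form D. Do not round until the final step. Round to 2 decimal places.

45.77

Linear equating: y = (SD_Y/SD_X)(x − M_X) + M_Y
y = (11.8/10.0)(44 − 48.6) + 51.2
y = 1.180000 × -4.6 + 51.2 = -5.4280 + 51.2 = 45.77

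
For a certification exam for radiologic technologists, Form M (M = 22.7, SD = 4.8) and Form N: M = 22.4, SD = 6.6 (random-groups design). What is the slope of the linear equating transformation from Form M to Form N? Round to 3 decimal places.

1.375

A = SD_Y / SD_X = 6.6 / 4.8 = 1.375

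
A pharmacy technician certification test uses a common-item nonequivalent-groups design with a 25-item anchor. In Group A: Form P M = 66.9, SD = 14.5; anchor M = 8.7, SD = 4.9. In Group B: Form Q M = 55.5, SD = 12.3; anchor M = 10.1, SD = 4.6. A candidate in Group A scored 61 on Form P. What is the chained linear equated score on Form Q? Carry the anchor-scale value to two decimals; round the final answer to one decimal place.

Form P → anchor (Group A): v = (4.9/14.5)(61 − 66.9) + 8.7 = 6.71
anchor → Form Q (Group B): y = (12.3/4.6)(6.71 − 10.1) + 55.5 = 46.4

46.4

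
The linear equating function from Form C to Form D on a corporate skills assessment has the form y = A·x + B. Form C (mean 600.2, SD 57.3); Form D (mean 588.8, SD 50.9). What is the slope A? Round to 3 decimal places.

0.888

A = SD_Y / SD_X = 50.9 / 57.3 = 0.888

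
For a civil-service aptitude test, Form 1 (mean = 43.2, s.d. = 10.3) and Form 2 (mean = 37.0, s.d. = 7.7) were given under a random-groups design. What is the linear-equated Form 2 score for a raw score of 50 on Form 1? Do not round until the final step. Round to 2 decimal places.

42.08

Linear equating: y = (SD_Y/SD_X)(x − M_X) + M_Y
y = (7.7/10.3)(50 − 43.2) + 37.0
y = 0.747573 × 6.8 + 37.0 = 5.0835 + 37.0 = 42.08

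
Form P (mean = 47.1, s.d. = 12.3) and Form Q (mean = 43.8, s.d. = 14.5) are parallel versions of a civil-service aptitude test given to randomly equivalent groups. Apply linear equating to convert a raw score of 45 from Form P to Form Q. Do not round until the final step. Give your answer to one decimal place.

41.3

Linear equating: y = (SD_Y/SD_X)(x − M_X) + M_Y
y = (14.5/12.3)(45 − 47.1) + 43.8
y = 1.178862 × -2.1 + 43.8 = -2.4756 + 43.8 = 41.3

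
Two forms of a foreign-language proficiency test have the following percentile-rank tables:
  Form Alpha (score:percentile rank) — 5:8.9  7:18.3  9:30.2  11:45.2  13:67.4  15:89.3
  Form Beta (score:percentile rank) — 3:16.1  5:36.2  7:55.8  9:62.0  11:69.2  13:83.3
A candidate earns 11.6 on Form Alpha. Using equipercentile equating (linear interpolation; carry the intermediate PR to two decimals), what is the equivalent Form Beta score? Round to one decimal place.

PR of 11.6 on Form Alpha: 45.2 + (11.6 − 11)/(13 − 11) × (67.4 − 45.2) = 51.86
On Form Beta, PR 51.86 falls between score 5 (PR 36.2) and 7 (PR 55.8).
Interpolate: 5 + (51.86 − 36.2)/(55.8 − 36.2) × (7 − 5) = 6.6

6.6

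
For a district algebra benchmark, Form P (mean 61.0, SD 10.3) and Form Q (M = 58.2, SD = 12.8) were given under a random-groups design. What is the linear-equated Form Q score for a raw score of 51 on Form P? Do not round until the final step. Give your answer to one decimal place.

45.8

Linear equating: y = (SD_Y/SD_X)(x − M_X) + M_Y
y = (12.8/10.3)(51 − 61.0) + 58.2
y = 1.242718 × -10.0 + 58.2 = -12.4272 + 58.2 = 45.8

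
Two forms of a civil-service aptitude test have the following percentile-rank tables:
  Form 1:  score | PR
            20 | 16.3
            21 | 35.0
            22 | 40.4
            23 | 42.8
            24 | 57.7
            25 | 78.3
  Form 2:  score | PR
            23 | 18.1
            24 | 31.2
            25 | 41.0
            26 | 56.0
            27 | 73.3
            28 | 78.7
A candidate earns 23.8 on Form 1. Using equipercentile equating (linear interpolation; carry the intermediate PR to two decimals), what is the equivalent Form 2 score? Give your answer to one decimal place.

25.9

PR of 23.8 on Form 1: 42.8 + (23.8 − 23)/(24 − 23) × (57.7 − 42.8) = 54.72
On Form 2, PR 54.72 falls between score 25 (PR 41.0) and 26 (PR 56.0).
Interpolate: 25 + (54.72 − 41.0)/(56.0 − 41.0) × (26 − 25) = 25.9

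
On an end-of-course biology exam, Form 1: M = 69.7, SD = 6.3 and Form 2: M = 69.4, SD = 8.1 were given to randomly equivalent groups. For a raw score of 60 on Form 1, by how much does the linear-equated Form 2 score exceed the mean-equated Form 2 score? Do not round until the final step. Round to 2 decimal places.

-2.77

Mean-equated: 60 + (69.4 − 69.7) = 59.70
Linear-equated: (8.1/6.3)(60 − 69.7) + 69.4 = 56.929
Difference = 56.929 − 59.70 = -2.77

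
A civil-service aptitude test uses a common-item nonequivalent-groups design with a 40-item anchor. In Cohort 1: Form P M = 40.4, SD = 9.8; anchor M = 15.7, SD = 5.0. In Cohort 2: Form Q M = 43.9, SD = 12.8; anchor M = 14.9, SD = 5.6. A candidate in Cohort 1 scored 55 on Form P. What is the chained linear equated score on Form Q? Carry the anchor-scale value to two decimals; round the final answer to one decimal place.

Form P → anchor (Cohort 1): v = (5.0/9.8)(55 − 40.4) + 15.7 = 23.15
anchor → Form Q (Cohort 2): y = (12.8/5.6)(23.15 − 14.9) + 43.9 = 62.8

62.8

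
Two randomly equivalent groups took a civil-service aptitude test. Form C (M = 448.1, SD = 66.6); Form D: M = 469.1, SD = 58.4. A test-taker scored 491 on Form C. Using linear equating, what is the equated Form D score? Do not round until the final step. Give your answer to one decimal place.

Linear equating: y = (SD_Y/SD_X)(x − M_X) + M_Y
y = (58.4/66.6)(491 − 448.1) + 469.1
y = 0.876877 × 42.9 + 469.1 = 37.6180 + 469.1 = 506.7

506.7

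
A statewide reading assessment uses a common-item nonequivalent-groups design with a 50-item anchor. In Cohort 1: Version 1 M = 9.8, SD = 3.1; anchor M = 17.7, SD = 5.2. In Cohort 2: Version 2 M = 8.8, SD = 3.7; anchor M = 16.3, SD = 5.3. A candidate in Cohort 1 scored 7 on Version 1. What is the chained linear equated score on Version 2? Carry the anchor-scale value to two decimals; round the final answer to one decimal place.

6.5

Version 1 → anchor (Cohort 1): v = (5.2/3.1)(7 − 9.8) + 17.7 = 13.00
anchor → Version 2 (Cohort 2): y = (3.7/5.3)(13.00 − 16.3) + 8.8 = 6.5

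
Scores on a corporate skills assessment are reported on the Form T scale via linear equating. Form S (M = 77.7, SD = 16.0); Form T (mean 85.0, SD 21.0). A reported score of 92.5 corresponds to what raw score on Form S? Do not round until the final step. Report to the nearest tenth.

Invert y = (SD_Y/SD_X)(x − M_X) + M_Y:
x = (SD_X/SD_Y)(y − M_Y) + M_X = (16.0/21.0)(92.5 − 85.0) + 77.7
x = 0.761905 × 7.500 + 77.7 = 83.4

83.4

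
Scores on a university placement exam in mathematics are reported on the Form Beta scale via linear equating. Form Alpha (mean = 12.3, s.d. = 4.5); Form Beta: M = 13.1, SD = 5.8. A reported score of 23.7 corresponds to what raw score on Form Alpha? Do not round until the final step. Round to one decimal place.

Invert y = (SD_Y/SD_X)(x − M_X) + M_Y:
x = (SD_X/SD_Y)(y − M_Y) + M_X = (4.5/5.8)(23.7 − 13.1) + 12.3
x = 0.775862 × 10.600 + 12.3 = 20.5

20.5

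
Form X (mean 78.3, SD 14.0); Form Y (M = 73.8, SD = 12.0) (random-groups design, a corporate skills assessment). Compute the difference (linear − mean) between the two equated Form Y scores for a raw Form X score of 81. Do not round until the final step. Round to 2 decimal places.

-0.39

Mean-equated: 81 + (73.8 − 78.3) = 76.50
Linear-equated: (12.0/14.0)(81 − 78.3) + 73.8 = 76.114
Difference = 76.114 − 76.50 = -0.39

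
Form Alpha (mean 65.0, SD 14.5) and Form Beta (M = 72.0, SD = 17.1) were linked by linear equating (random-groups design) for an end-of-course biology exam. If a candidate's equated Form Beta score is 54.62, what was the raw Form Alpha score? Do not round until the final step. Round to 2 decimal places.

Invert y = (SD_Y/SD_X)(x − M_X) + M_Y:
x = (SD_X/SD_Y)(y − M_Y) + M_X = (14.5/17.1)(54.62 − 72.0) + 65.0
x = 0.847953 × -17.380 + 65.0 = 50.26

50.26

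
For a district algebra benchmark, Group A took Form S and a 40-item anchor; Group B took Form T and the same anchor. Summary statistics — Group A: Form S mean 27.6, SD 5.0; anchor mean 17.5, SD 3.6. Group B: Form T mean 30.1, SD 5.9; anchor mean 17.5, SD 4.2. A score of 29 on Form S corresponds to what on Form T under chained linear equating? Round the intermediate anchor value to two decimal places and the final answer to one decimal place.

Form S → anchor (Group A): v = (3.6/5.0)(29 − 27.6) + 17.5 = 18.51
anchor → Form T (Group B): y = (5.9/4.2)(18.51 − 17.5) + 30.1 = 31.5

31.5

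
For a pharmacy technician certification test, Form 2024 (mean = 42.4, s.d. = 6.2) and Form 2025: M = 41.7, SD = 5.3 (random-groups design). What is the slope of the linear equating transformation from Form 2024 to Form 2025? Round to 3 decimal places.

0.855

A = SD_Y / SD_X = 5.3 / 6.2 = 0.855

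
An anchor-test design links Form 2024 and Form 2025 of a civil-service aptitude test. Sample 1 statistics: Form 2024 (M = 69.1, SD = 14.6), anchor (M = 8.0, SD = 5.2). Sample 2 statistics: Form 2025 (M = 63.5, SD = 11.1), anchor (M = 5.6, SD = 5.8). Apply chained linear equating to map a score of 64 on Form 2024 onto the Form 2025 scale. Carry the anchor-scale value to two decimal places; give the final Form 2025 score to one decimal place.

64.6

Form 2024 → anchor (Sample 1): v = (5.2/14.6)(64 − 69.1) + 8.0 = 6.18
anchor → Form 2025 (Sample 2): y = (11.1/5.8)(6.18 − 5.6) + 63.5 = 64.6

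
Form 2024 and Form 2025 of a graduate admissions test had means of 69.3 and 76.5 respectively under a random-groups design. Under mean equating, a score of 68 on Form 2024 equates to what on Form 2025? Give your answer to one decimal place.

Mean equating: y = x + (M_Y − M_X) = 68 + (76.5 − 69.3) = 75.2

75.2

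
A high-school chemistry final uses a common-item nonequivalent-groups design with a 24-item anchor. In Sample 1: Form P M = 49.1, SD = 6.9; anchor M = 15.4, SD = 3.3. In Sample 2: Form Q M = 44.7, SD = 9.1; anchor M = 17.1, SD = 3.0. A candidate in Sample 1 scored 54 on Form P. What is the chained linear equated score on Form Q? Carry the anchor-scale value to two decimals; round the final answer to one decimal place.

Form P → anchor (Sample 1): v = (3.3/6.9)(54 − 49.1) + 15.4 = 17.74
anchor → Form Q (Sample 2): y = (9.1/3.0)(17.74 − 17.1) + 44.7 = 46.6

46.6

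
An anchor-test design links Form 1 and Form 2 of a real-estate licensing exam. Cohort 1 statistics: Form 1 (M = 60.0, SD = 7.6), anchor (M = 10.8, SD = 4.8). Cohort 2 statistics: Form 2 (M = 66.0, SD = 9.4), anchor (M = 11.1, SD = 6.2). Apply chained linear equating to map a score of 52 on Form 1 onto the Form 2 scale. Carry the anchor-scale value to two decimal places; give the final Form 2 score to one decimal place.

57.9

Form 1 → anchor (Cohort 1): v = (4.8/7.6)(52 − 60.0) + 10.8 = 5.75
anchor → Form 2 (Cohort 2): y = (9.4/6.2)(5.75 − 11.1) + 66.0 = 57.9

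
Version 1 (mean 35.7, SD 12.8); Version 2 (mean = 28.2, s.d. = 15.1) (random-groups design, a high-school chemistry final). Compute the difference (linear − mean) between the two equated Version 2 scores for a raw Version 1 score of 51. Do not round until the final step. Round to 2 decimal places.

Mean-equated: 51 + (28.2 − 35.7) = 43.50
Linear-equated: (15.1/12.8)(51 − 35.7) + 28.2 = 46.249
Difference = 46.249 − 43.50 = 2.75

2.75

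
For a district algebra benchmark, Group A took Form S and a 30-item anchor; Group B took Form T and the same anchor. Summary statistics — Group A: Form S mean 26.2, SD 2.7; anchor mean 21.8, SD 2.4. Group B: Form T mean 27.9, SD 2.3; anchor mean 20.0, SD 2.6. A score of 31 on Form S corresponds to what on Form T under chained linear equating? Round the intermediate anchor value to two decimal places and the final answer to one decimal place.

Form S → anchor (Group A): v = (2.4/2.7)(31 − 26.2) + 21.8 = 26.07
anchor → Form T (Group B): y = (2.3/2.6)(26.07 − 20.0) + 27.9 = 33.3

33.3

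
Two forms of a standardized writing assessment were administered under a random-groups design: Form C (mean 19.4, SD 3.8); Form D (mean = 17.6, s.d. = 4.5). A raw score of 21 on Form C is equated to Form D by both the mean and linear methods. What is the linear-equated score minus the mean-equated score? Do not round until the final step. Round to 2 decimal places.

0.29

Mean-equated: 21 + (17.6 − 19.4) = 19.20
Linear-equated: (4.5/3.8)(21 − 19.4) + 17.6 = 19.495
Difference = 19.495 − 19.20 = 0.29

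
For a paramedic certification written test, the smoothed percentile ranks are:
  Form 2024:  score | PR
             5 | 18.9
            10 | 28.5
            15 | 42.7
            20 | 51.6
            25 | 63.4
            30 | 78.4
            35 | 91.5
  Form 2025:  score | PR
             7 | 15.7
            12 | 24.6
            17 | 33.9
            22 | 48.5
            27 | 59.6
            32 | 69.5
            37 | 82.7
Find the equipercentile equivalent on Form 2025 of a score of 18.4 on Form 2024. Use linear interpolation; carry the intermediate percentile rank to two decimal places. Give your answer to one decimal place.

22.1

PR of 18.4 on Form 2024: 42.7 + (18.4 − 15)/(20 − 15) × (51.6 − 42.7) = 48.75
On Form 2025, PR 48.75 falls between score 22 (PR 48.5) and 27 (PR 59.6).
Interpolate: 22 + (48.75 − 48.5)/(59.6 − 48.5) × (27 − 22) = 22.1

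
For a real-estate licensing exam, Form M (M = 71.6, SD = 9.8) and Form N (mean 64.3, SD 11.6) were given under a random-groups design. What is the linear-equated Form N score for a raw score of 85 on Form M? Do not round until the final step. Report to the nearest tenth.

Linear equating: y = (SD_Y/SD_X)(x − M_X) + M_Y
y = (11.6/9.8)(85 − 71.6) + 64.3
y = 1.183673 × 13.4 + 64.3 = 15.8612 + 64.3 = 80.2

80.2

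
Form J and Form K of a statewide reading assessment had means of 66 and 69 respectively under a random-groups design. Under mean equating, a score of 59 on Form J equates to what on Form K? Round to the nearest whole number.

62

Mean equating: y = x + (M_Y − M_X) = 59 + (69 − 66) = 62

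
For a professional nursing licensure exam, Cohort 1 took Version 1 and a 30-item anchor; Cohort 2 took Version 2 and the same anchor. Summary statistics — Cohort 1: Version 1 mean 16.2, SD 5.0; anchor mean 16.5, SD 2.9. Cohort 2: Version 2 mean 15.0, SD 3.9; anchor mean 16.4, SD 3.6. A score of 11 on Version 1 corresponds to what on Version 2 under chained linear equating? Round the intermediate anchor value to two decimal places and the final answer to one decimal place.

11.8

Version 1 → anchor (Cohort 1): v = (2.9/5.0)(11 − 16.2) + 16.5 = 13.48
anchor → Version 2 (Cohort 2): y = (3.9/3.6)(13.48 − 16.4) + 15.0 = 11.8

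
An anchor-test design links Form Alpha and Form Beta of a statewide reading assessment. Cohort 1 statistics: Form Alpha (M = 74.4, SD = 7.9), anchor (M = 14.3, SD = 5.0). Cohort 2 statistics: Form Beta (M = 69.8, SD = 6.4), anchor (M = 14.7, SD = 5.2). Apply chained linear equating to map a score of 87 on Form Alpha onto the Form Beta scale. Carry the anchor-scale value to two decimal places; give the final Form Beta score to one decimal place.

Form Alpha → anchor (Cohort 1): v = (5.0/7.9)(87 − 74.4) + 14.3 = 22.27
anchor → Form Beta (Cohort 2): y = (6.4/5.2)(22.27 − 14.7) + 69.8 = 79.1

79.1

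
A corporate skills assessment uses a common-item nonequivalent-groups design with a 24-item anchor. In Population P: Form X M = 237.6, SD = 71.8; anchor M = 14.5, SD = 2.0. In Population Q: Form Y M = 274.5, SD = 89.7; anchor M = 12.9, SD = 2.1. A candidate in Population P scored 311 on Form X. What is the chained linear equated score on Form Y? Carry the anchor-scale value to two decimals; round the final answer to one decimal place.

430.0

Form X → anchor (Population P): v = (2.0/71.8)(311 − 237.6) + 14.5 = 16.54
anchor → Form Y (Population Q): y = (89.7/2.1)(16.54 − 12.9) + 274.5 = 430.0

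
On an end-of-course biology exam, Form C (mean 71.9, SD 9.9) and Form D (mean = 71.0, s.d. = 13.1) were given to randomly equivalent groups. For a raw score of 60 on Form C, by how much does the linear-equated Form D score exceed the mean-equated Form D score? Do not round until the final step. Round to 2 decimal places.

Mean-equated: 60 + (71.0 − 71.9) = 59.10
Linear-equated: (13.1/9.9)(60 − 71.9) + 71.0 = 55.254
Difference = 55.254 − 59.10 = -3.85

-3.85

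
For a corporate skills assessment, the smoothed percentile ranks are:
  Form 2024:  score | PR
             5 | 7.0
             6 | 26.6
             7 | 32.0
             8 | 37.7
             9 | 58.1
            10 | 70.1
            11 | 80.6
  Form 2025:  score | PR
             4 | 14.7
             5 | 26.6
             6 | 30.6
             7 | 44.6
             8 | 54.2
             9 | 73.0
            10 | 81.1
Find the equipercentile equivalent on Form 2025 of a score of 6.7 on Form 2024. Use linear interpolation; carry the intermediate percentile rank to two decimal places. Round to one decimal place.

5.9

PR of 6.7 on Form 2024: 26.6 + (6.7 − 6)/(7 − 6) × (32.0 − 26.6) = 30.38
On Form 2025, PR 30.38 falls between score 5 (PR 26.6) and 6 (PR 30.6).
Interpolate: 5 + (30.38 − 26.6)/(30.6 − 26.6) × (6 − 5) = 5.9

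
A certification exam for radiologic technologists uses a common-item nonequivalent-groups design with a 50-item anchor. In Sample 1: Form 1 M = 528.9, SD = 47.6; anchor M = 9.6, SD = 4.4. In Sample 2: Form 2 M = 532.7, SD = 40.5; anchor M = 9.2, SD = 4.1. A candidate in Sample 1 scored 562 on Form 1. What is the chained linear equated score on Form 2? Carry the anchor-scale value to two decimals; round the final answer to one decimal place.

Form 1 → anchor (Sample 1): v = (4.4/47.6)(562 − 528.9) + 9.6 = 12.66
anchor → Form 2 (Sample 2): y = (40.5/4.1)(12.66 − 9.2) + 532.7 = 566.9

566.9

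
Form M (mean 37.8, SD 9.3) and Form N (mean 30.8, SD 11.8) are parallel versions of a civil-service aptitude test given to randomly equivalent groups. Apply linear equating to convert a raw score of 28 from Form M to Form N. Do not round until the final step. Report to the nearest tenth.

Linear equating: y = (SD_Y/SD_X)(x − M_X) + M_Y
y = (11.8/9.3)(28 − 37.8) + 30.8
y = 1.268817 × -9.8 + 30.8 = -12.4344 + 30.8 = 18.4

18.4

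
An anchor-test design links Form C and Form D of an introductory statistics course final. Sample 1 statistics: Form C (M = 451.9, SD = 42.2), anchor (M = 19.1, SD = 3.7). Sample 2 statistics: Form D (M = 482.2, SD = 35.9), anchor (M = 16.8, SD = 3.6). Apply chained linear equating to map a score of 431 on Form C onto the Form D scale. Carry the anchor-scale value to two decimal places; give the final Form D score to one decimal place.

486.9

Form C → anchor (Sample 1): v = (3.7/42.2)(431 − 451.9) + 19.1 = 17.27
anchor → Form D (Sample 2): y = (35.9/3.6)(17.27 − 16.8) + 482.2 = 486.9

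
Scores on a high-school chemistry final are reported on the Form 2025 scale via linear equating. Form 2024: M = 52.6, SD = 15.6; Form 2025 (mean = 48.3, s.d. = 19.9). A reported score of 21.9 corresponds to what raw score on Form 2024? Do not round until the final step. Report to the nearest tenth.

Invert y = (SD_Y/SD_X)(x − M_X) + M_Y:
x = (SD_X/SD_Y)(y − M_Y) + M_X = (15.6/19.9)(21.9 − 48.3) + 52.6
x = 0.783920 × -26.400 + 52.6 = 31.9

31.9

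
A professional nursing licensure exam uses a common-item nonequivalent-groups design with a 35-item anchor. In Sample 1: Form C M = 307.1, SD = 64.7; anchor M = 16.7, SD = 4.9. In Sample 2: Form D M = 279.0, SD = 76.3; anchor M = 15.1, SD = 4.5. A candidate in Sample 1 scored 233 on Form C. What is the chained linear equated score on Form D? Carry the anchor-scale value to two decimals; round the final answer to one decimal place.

Form C → anchor (Sample 1): v = (4.9/64.7)(233 − 307.1) + 16.7 = 11.09
anchor → Form D (Sample 2): y = (76.3/4.5)(11.09 − 15.1) + 279.0 = 211.0

211.0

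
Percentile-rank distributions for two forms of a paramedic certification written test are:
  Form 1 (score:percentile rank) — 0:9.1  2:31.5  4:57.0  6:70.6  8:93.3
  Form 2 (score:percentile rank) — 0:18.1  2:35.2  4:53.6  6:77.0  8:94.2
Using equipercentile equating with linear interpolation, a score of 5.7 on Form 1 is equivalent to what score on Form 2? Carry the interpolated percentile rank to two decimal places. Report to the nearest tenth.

PR of 5.7 on Form 1: 57.0 + (5.7 − 4)/(6 − 4) × (70.6 − 57.0) = 68.56
On Form 2, PR 68.56 falls between score 4 (PR 53.6) and 6 (PR 77.0).
Interpolate: 4 + (68.56 − 53.6)/(77.0 − 53.6) × (6 − 4) = 5.3

5.3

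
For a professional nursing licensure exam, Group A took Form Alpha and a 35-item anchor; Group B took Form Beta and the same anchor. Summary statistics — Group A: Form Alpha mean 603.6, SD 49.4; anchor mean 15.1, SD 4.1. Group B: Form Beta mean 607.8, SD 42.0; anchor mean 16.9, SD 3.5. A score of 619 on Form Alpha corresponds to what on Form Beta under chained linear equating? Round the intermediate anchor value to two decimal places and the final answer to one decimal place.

Form Alpha → anchor (Group A): v = (4.1/49.4)(619 − 603.6) + 15.1 = 16.38
anchor → Form Beta (Group B): y = (42.0/3.5)(16.38 − 16.9) + 607.8 = 601.6

601.6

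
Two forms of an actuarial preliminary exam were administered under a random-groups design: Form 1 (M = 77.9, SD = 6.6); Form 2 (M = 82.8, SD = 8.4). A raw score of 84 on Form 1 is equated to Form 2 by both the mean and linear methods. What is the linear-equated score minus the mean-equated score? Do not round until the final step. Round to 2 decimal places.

Mean-equated: 84 + (82.8 − 77.9) = 88.90
Linear-equated: (8.4/6.6)(84 − 77.9) + 82.8 = 90.564
Difference = 90.564 − 88.90 = 1.66

1.66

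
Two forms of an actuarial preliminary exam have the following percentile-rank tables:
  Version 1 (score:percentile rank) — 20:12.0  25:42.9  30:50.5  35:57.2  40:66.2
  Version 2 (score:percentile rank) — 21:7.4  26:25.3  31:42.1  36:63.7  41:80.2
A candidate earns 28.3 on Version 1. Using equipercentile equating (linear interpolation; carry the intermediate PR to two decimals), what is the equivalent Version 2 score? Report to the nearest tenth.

PR of 28.3 on Version 1: 42.9 + (28.3 − 25)/(30 − 25) × (50.5 − 42.9) = 47.92
On Version 2, PR 47.92 falls between score 31 (PR 42.1) and 36 (PR 63.7).
Interpolate: 31 + (47.92 − 42.1)/(63.7 − 42.1) × (36 − 31) = 32.3

32.3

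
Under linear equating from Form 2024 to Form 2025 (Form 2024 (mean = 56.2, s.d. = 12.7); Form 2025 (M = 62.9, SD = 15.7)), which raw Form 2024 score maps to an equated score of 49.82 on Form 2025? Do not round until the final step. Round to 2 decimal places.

Invert y = (SD_Y/SD_X)(x − M_X) + M_Y:
x = (SD_X/SD_Y)(y − M_Y) + M_X = (12.7/15.7)(49.82 − 62.9) + 56.2
x = 0.808917 × -13.080 + 56.2 = 45.62

45.62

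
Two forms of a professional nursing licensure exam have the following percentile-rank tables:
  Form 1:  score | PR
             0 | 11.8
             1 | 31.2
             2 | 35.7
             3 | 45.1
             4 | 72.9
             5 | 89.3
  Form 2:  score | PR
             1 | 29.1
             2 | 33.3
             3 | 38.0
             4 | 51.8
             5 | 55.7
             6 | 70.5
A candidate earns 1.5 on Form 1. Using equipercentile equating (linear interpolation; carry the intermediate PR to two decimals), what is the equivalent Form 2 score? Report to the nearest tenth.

2.0

PR of 1.5 on Form 1: 31.2 + (1.5 − 1)/(2 − 1) × (35.7 − 31.2) = 33.45
On Form 2, PR 33.45 falls between score 2 (PR 33.3) and 3 (PR 38.0).
Interpolate: 2 + (33.45 − 33.3)/(38.0 − 33.3) × (3 − 2) = 2.0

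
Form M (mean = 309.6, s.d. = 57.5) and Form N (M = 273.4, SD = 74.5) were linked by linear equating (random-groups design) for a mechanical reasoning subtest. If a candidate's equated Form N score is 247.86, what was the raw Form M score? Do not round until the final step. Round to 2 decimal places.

Invert y = (SD_Y/SD_X)(x − M_X) + M_Y:
x = (SD_X/SD_Y)(y − M_Y) + M_X = (57.5/74.5)(247.86 − 273.4) + 309.6
x = 0.771812 × -25.540 + 309.6 = 289.89

289.89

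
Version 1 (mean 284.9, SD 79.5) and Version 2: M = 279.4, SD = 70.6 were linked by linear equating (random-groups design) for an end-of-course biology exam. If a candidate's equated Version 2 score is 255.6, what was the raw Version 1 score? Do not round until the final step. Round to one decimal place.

Invert y = (SD_Y/SD_X)(x − M_X) + M_Y:
x = (SD_X/SD_Y)(y − M_Y) + M_X = (79.5/70.6)(255.6 − 279.4) + 284.9
x = 1.126062 × -23.800 + 284.9 = 258.1

258.1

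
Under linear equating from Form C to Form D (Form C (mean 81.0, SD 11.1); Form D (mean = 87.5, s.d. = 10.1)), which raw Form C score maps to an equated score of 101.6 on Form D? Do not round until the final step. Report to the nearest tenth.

96.5

Invert y = (SD_Y/SD_X)(x − M_X) + M_Y:
x = (SD_X/SD_Y)(y − M_Y) + M_X = (11.1/10.1)(101.6 − 87.5) + 81.0
x = 1.099010 × 14.100 + 81.0 = 96.5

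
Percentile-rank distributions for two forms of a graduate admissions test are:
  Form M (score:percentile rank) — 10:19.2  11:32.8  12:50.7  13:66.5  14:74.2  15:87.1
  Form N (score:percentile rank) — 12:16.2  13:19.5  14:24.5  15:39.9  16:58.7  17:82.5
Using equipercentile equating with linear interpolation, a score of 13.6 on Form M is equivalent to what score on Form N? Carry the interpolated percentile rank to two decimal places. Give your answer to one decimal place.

PR of 13.6 on Form M: 66.5 + (13.6 − 13)/(14 − 13) × (74.2 − 66.5) = 71.12
On Form N, PR 71.12 falls between score 16 (PR 58.7) and 17 (PR 82.5).
Interpolate: 16 + (71.12 − 58.7)/(82.5 − 58.7) × (17 − 16) = 16.5

16.5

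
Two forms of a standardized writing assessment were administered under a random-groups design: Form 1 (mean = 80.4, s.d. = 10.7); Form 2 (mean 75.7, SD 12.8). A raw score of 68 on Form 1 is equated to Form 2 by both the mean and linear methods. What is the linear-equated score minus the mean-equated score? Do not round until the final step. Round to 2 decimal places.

Mean-equated: 68 + (75.7 − 80.4) = 63.30
Linear-equated: (12.8/10.7)(68 − 80.4) + 75.7 = 60.866
Difference = 60.866 − 63.30 = -2.43

-2.43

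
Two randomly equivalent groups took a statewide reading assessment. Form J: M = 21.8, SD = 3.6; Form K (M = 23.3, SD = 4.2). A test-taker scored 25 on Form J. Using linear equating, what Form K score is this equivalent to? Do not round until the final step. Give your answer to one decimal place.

27.0

Linear equating: y = (SD_Y/SD_X)(x − M_X) + M_Y
y = (4.2/3.6)(25 − 21.8) + 23.3
y = 1.166667 × 3.2 + 23.3 = 3.7333 + 23.3 = 27.0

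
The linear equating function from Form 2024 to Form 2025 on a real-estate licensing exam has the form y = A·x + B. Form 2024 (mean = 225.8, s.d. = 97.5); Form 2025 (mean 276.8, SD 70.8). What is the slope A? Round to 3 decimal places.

0.726

A = SD_Y / SD_X = 70.8 / 97.5 = 0.726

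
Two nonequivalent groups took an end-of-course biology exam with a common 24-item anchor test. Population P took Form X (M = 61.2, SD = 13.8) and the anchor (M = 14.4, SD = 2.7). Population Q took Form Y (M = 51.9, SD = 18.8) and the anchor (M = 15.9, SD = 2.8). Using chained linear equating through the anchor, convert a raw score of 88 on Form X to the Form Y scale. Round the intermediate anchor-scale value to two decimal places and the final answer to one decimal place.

Form X → anchor (Population P): v = (2.7/13.8)(88 − 61.2) + 14.4 = 19.64
anchor → Form Y (Population Q): y = (18.8/2.8)(19.64 − 15.9) + 51.9 = 77.0

77.0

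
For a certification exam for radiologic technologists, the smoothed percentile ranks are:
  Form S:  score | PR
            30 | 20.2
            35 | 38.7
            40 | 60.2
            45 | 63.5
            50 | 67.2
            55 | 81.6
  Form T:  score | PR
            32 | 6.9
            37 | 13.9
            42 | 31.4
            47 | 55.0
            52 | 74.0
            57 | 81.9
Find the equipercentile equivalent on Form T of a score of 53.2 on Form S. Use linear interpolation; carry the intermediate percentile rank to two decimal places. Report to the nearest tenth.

53.5

PR of 53.2 on Form S: 67.2 + (53.2 − 50)/(55 − 50) × (81.6 − 67.2) = 76.42
On Form T, PR 76.42 falls between score 52 (PR 74.0) and 57 (PR 81.9).
Interpolate: 52 + (76.42 − 74.0)/(81.9 − 74.0) × (57 − 52) = 53.5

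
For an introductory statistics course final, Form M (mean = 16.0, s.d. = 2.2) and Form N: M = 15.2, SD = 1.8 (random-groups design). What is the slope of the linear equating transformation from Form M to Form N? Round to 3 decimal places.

0.818

A = SD_Y / SD_X = 1.8 / 2.2 = 0.818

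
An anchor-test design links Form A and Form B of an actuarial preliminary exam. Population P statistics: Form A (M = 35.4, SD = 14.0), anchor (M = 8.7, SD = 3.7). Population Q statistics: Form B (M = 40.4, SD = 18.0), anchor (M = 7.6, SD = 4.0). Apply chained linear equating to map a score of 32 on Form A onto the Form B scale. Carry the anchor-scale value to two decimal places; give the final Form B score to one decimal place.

Form A → anchor (Population P): v = (3.7/14.0)(32 − 35.4) + 8.7 = 7.80
anchor → Form B (Population Q): y = (18.0/4.0)(7.80 − 7.6) + 40.4 = 41.3

41.3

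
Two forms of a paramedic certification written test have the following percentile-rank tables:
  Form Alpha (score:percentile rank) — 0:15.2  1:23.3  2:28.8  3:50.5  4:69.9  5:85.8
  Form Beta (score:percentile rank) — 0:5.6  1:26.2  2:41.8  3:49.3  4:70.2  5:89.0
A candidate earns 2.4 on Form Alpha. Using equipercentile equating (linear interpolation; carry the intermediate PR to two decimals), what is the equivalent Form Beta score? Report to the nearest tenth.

PR of 2.4 on Form Alpha: 28.8 + (2.4 − 2)/(3 − 2) × (50.5 − 28.8) = 37.48
On Form Beta, PR 37.48 falls between score 1 (PR 26.2) and 2 (PR 41.8).
Interpolate: 1 + (37.48 − 26.2)/(41.8 − 26.2) × (2 − 1) = 1.7

1.7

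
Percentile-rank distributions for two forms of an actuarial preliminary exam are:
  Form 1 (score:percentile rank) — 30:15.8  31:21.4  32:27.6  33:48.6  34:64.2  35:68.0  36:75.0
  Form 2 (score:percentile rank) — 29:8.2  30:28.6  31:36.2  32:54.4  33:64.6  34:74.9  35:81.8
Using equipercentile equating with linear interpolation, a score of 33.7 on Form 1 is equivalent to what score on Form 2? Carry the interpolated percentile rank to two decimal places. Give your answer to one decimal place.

PR of 33.7 on Form 1: 48.6 + (33.7 − 33)/(34 − 33) × (64.2 − 48.6) = 59.52
On Form 2, PR 59.52 falls between score 32 (PR 54.4) and 33 (PR 64.6).
Interpolate: 32 + (59.52 − 54.4)/(64.6 − 54.4) × (33 − 32) = 32.5

32.5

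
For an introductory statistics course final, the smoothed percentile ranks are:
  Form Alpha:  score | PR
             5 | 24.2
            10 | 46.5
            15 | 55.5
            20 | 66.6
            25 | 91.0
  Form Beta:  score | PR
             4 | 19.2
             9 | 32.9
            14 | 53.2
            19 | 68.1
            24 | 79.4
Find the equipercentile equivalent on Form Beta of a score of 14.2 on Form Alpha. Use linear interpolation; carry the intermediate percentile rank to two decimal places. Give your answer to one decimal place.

14.3

PR of 14.2 on Form Alpha: 46.5 + (14.2 − 10)/(15 − 10) × (55.5 − 46.5) = 54.06
On Form Beta, PR 54.06 falls between score 14 (PR 53.2) and 19 (PR 68.1).
Interpolate: 14 + (54.06 − 53.2)/(68.1 − 53.2) × (19 − 14) = 14.3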